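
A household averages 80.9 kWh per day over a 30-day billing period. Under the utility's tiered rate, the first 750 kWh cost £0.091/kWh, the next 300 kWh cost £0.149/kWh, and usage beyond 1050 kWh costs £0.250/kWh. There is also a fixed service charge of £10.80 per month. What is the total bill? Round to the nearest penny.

Usage = 80.9 kWh/day × 30 days = 2427 kWh
First 750 kWh × £0.091 = £68.25
Next 300 kWh × £0.149 = £44.70
Remaining 1377 kWh × £0.250 = £344.25
Energy charge = £457.20; + service £10.80 = £468.00

£468.00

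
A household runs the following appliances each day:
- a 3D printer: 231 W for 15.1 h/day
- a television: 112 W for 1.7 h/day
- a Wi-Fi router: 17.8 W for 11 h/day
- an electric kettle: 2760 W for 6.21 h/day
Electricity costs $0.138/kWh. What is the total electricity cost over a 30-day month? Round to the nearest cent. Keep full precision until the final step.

$87.00

3D printer: 231 W × 15.1 h × 30 d = 104,643 Wh = 104.6 kWh
television: 112 W × 1.7 h × 30 d = 5,712 Wh = 5.712 kWh
Wi-Fi router: 17.8 W × 11 h × 30 d = 5,874 Wh = 5.874 kWh
electric kettle: 2760 W × 6.21 h × 30 d = 514,188 Wh = 514.2 kWh
Total energy = 104.6 + 5.712 + 5.874 + 514.2 = 630.4 kWh
Cost = 630.4 kWh × $0.138 = $87.00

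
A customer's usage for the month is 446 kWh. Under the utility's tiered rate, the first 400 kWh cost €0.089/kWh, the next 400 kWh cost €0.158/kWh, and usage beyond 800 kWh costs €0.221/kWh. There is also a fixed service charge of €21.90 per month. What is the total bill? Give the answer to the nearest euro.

€65

First 400 kWh × €0.089 = €35.60
Next 46 kWh × €0.158 = €7.27
Remaining tier: 0 kWh (not reached)
Energy charge = €42.87; + service €21.90 = €64.77 ≈ €65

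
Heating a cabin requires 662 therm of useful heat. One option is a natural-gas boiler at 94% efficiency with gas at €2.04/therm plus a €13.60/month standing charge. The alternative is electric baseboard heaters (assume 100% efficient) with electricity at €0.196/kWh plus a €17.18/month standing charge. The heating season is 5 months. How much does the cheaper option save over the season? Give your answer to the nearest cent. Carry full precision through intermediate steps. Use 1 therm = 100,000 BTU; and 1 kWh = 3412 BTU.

€2384.03

Heat load = 662 therm × 100,000 = 66,200,000 BTU
Gas: input = 66,200,000 / 0.94 = 70,425,532 BTU = 704.3 therm → 704.3 × €2.04 = €1,436.68; + 5 × €13.60 standing = €1,504.68
Electric: 66,200,000 BTU / 3412 = 19,400 kWh → × €0.196 = €3,802.81; + 5 × €17.18 standing = €3,888.71
Difference = |€1,504.68 − €3,888.71| = €2,384.03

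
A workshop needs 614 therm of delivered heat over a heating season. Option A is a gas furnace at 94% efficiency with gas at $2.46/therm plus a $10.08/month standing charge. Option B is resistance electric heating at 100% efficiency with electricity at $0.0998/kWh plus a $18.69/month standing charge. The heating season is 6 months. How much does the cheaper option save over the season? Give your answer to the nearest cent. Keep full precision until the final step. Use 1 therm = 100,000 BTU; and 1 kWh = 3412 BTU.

Heat load = 614 therm × 100,000 = 61,400,000 BTU
Gas: input = 61,400,000 / 0.94 = 65,319,149 BTU = 653.2 therm → 653.2 × $2.46 = $1,606.85; + 6 × $10.08 standing = $1,667.33
Electric: 61,400,000 BTU / 3412 = 18,000 kWh → × $0.0998 = $1,795.93; + 6 × $18.69 standing = $1,908.07
Difference = |$1,667.33 − $1,908.07| = $240.74

$240.74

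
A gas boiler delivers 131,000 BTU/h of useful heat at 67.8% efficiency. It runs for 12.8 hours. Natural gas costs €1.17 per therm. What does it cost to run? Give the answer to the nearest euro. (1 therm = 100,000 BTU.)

Heat delivered = 131,000 BTU/h × 12.8 h = 1,676,800 BTU
Gas input = 1,676,800 / 0.678 = 2,473,156 BTU
= 2,473,156 / 100,000 = 24.73 therm
Cost = 24.73 × €1.17/therm = €28.94 ≈ €29

€29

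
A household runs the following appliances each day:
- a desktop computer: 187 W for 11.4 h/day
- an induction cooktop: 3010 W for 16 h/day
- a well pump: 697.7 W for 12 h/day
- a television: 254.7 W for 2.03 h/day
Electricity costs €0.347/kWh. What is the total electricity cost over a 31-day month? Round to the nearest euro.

desktop computer: 187 W × 11.4 h × 31 d = 66,086 Wh = 66.09 kWh
induction cooktop: 3010 W × 16 h × 31 d = 1,492,960 Wh = 1,493 kWh
well pump: 697.7 W × 12 h × 31 d = 259,544 Wh = 259.5 kWh
television: 254.7 W × 2.03 h × 31 d = 16,028 Wh = 16.03 kWh
Total energy = 66.09 + 1,493 + 259.5 + 16.03 = 1,835 kWh
Cost = 1,835 kWh × €0.347 = €636.61 ≈ €637

€637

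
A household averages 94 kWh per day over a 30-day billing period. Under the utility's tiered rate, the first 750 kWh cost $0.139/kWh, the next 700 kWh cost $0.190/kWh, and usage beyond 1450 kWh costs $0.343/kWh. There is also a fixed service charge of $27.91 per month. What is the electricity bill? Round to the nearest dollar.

Usage = 94 kWh/day × 30 days = 2820 kWh
First 750 kWh × $0.139 = $104.25
Next 700 kWh × $0.190 = $133.00
Remaining 1370 kWh × $0.343 = $469.91
Energy charge = $707.16; + service $27.91 = $735.07 ≈ $735

$735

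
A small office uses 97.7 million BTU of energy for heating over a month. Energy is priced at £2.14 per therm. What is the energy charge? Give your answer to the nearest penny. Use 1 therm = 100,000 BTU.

97.7 million BTU × (10 therm/million BTU) = 977 therm
Cost = 977 therm × £2.14/therm = £2,090.78

£2090.78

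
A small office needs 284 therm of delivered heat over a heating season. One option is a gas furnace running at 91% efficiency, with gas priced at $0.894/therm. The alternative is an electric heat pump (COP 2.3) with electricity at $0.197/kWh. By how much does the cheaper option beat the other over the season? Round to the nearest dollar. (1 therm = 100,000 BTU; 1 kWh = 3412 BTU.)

Heat load = 284 therm × 100,000 = 28,400,000 BTU
Gas: input = 28,400,000 / 0.91 = 31,208,791 BTU = 312.1 therm → 312.1 × $0.894 = $279.01
Heat pump: 28,400,000 BTU / 3412 = 8,324 kWh heat; / 2.3 = 3,619 kWh in → × $0.197 = $712.93
Difference = |$279.01 − $712.93| = $433.92 ≈ $434

$434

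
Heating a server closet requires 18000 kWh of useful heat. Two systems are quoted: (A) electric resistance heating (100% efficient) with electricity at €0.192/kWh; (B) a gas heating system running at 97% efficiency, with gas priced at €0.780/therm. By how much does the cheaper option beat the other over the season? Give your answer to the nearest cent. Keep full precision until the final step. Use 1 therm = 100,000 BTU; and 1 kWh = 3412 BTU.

€2962.14

Heat load = 18000 kWh × 3412 = 61,416,000 BTU
Gas: input = 61,416,000 / 0.97 = 63,315,464 BTU = 633.2 therm → 633.2 × €0.780 = €493.86
Electric: 61,416,000 BTU / 3412 = 18,000 kWh → × €0.192 = €3,456.00
Difference = |€493.86 − €3,456.00| = €2,962.14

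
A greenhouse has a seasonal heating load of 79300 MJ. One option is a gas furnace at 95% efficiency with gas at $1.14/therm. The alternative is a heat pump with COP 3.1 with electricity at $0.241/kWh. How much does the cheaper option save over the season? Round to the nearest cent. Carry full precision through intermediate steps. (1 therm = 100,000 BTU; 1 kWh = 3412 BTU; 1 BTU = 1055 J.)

$810.65

Heat load = 79300 MJ = 79,300,000,000 J / 1055 = 75,165,877 BTU
Gas: input = 75,165,877 / 0.95 = 79,121,976 BTU = 791.2 therm → 791.2 × $1.14 = $901.99
Heat pump: 75,165,877 BTU / 3412 = 22,030 kWh heat; / 3.1 = 7,106 kWh in → × $0.241 = $1,712.64
Difference = |$901.99 − $1,712.64| = $810.65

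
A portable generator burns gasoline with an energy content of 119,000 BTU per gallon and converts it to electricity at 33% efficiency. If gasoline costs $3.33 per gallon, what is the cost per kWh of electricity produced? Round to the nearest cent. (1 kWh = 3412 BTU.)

Electrical output per gallon = 119,000 BTU × 0.33 / 3412 BTU/kWh = 11.51 kWh
Cost per kWh = $3.33 / 11.51 kWh = $0.289

$0.29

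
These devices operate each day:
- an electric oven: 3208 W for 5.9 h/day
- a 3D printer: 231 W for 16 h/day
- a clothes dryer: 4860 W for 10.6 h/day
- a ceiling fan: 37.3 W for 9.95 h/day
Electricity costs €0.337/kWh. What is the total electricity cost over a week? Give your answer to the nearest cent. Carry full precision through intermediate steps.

€175.77

electric oven: 3208 W × 5.9 h × 7 d = 132,490 Wh = 132.5 kWh
3D printer: 231 W × 16 h × 7 d = 25,872 Wh = 25.87 kWh
clothes dryer: 4860 W × 10.6 h × 7 d = 360,612 Wh = 360.6 kWh
ceiling fan: 37.3 W × 9.95 h × 7 d = 2,598 Wh = 2.598 kWh
Total energy = 132.5 + 25.87 + 360.6 + 2.598 = 521.6 kWh
Cost = 521.6 kWh × €0.337 = €175.77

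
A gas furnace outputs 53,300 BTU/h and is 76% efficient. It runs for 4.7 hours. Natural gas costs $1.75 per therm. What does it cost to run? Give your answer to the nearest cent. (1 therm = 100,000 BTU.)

Heat delivered = 53,300 BTU/h × 4.7 h = 250,510 BTU
Gas input = 250,510 / 0.76 = 329,618 BTU
= 329,618 / 100,000 = 3.296 therm
Cost = 3.296 × $1.75/therm = $5.77

$5.77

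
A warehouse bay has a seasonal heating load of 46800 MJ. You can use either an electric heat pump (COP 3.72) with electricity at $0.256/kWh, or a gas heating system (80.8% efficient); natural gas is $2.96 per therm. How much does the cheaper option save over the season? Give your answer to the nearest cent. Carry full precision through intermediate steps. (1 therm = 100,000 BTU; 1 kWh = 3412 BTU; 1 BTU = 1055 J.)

Heat load = 46800 MJ = 46,800,000,000 J / 1055 = 44,360,190 BTU
Gas: input = 44,360,190 / 0.808 = 54,901,225 BTU = 549 therm → 549 × $2.96 = $1,625.08
Heat pump: 44,360,190 BTU / 3412 = 13,000 kWh heat; / 3.72 = 3,495 kWh in → × $0.256 = $894.71
Difference = |$1,625.08 − $894.71| = $730.37

$730.37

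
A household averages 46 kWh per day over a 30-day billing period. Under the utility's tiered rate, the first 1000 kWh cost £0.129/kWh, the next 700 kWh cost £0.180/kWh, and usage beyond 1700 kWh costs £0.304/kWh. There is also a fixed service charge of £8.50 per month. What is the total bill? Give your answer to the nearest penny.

£205.90

Usage = 46 kWh/day × 30 days = 1380 kWh
First 1000 kWh × £0.129 = £129.00
Next 380 kWh × £0.180 = £68.40
Remaining tier: 0 kWh (not reached)
Energy charge = £197.40; + service £8.50 = £205.90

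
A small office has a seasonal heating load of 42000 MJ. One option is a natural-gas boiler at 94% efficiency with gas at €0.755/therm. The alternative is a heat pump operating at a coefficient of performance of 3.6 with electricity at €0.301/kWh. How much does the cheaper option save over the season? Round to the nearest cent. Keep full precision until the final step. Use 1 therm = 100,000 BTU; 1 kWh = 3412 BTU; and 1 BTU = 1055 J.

€655.80

Heat load = 42000 MJ = 42,000,000,000 J / 1055 = 39,810,427 BTU
Gas: input = 39,810,427 / 0.94 = 42,351,518 BTU = 423.5 therm → 423.5 × €0.755 = €319.75
Heat pump: 39,810,427 BTU / 3412 = 11,670 kWh heat; / 3.6 = 3,241 kWh in → × €0.301 = €975.56
Difference = |€319.75 − €975.56| = €655.80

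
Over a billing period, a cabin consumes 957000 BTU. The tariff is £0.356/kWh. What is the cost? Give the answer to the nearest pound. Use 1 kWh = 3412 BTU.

957000 BTU × (0.00029308 kWh/BTU) = 280.5 kWh
Cost = 280.5 kWh × £0.356/kWh = £99.85 ≈ £100

£100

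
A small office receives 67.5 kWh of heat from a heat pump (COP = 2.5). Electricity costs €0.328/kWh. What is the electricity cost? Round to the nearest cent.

€8.86

Electrical input = 67.5 kWh / 2.5 = 27 kWh
Cost = 27 × €0.328/kWh = €8.86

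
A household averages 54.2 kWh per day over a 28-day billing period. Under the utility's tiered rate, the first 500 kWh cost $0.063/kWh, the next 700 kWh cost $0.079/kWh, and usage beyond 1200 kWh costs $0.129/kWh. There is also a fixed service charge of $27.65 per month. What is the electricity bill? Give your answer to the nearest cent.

$155.42

Usage = 54.2 kWh/day × 28 days = 1517.6 kWh
First 500 kWh × $0.063 = $31.50
Next 700 kWh × $0.079 = $55.30
Remaining 317.6 kWh × $0.129 = $40.97
Energy charge = $127.77; + service $27.65 = $155.42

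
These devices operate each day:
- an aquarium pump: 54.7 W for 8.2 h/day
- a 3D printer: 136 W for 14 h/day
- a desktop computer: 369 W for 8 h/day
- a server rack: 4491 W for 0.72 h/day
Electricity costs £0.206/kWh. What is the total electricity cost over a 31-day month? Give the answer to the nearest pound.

aquarium pump: 54.7 W × 8.2 h × 31 d = 13,905 Wh = 13.9 kWh
3D printer: 136 W × 14 h × 31 d = 59,024 Wh = 59.02 kWh
desktop computer: 369 W × 8 h × 31 d = 91,512 Wh = 91.51 kWh
server rack: 4491 W × 0.72 h × 31 d = 100,239 Wh = 100.2 kWh
Total energy = 13.9 + 59.02 + 91.51 + 100.2 = 264.7 kWh
Cost = 264.7 kWh × £0.206 = £54.52 ≈ £55

£55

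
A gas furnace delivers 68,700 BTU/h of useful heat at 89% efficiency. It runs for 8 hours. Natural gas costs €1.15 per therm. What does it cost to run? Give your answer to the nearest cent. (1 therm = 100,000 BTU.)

Heat delivered = 68,700 BTU/h × 8 h = 549,600 BTU
Gas input = 549,600 / 0.89 = 617,528 BTU
= 617,528 / 100,000 = 6.175 therm
Cost = 6.175 × €1.15/therm = €7.10

€7.10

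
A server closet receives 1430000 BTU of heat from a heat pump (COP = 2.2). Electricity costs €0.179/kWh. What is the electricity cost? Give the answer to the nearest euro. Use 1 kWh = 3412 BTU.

€34

Heat delivered = 1,430,000 BTU / 3412 = 419.1 kWh
Electrical input = 419.1 kWh / 2.2 = 190.5 kWh
Cost = 190.5 × €0.179/kWh = €34.10 ≈ €34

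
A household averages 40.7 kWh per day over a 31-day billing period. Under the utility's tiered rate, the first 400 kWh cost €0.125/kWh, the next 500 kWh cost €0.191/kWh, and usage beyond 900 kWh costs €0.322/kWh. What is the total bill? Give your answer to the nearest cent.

Usage = 40.7 kWh/day × 31 days = 1261.7 kWh
First 400 kWh × €0.125 = €50.00
Next 500 kWh × €0.191 = €95.50
Remaining 361.7 kWh × €0.322 = €116.47
Total = €261.97

€261.97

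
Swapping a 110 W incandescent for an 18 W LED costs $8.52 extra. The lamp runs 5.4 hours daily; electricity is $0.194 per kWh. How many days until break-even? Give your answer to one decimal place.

Power saved = 110 − 18 = 92 W
Daily energy saved = 92 W × 5.4 h = 496.8 Wh = 0.4968 kWh
Daily savings = 0.4968 × $0.194 = $0.0964
Payback = $8.52 / $0.0964 per day = 88.4 days

88.4 days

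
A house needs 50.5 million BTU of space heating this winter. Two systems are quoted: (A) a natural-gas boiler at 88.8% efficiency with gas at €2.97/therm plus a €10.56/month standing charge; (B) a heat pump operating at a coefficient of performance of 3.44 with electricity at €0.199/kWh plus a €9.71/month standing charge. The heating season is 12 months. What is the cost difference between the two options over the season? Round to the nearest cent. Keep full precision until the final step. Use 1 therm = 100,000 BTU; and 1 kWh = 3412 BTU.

€843.02

Heat load = 50.5 × 10⁶ BTU = 50,500,000 BTU
Gas: input = 50,500,000 / 0.888 = 56,869,369 BTU = 568.7 therm → 568.7 × €2.97 = €1,689.02; + 12 × €10.56 standing = €1,815.74
Heat pump: 50,500,000 BTU / 3412 = 14,800 kWh heat; / 3.44 = 4,303 kWh in → × €0.199 = €856.20; + 12 × €9.71 standing = €972.72
Difference = |€1,815.74 − €972.72| = €843.02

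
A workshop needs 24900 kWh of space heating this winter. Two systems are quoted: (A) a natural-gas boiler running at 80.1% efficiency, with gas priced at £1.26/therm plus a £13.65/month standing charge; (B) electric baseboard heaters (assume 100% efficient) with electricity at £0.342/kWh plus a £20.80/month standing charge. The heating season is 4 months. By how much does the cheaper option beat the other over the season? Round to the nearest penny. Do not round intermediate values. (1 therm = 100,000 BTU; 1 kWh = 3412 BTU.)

£7207.97

Heat load = 24900 kWh × 3412 = 84,958,800 BTU
Gas: input = 84,958,800 / 0.801 = 106,065,918 BTU = 1,061 therm → 1,061 × £1.26 = £1,336.43; + 4 × £13.65 standing = £1,391.03
Electric: 84,958,800 BTU / 3412 = 24,900 kWh → × £0.342 = £8,515.80; + 4 × £20.80 standing = £8,599.00
Difference = |£1,391.03 − £8,599.00| = £7,207.97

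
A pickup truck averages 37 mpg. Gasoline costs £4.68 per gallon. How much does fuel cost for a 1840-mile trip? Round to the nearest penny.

Fuel = 1840 mi / 37 mpg = 49.73 gal
Cost = 49.73 gal × £4.68/gal = £232.74

£232.74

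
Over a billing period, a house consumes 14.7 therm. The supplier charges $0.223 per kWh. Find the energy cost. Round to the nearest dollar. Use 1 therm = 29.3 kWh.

$96

14.7 therm × (29.3 kWh/therm) = 430.7 kWh
Cost = 430.7 kWh × $0.223/kWh = $96.05 ≈ $96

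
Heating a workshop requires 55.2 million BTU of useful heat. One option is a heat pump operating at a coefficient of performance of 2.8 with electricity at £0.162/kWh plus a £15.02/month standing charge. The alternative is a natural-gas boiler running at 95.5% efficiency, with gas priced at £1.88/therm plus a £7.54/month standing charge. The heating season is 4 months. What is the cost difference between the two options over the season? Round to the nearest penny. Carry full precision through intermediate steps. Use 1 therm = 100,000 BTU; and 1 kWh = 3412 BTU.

Heat load = 55.2 × 10⁶ BTU = 55,200,000 BTU
Gas: input = 55,200,000 / 0.955 = 57,801,047 BTU = 578 therm → 578 × £1.88 = £1,086.66; + 4 × £7.54 standing = £1,116.82
Heat pump: 55,200,000 BTU / 3412 = 16,180 kWh heat; / 2.8 = 5,778 kWh in → × £0.162 = £936.02; + 4 × £15.02 standing = £996.10
Difference = |£1,116.82 − £996.10| = £120.72

£120.72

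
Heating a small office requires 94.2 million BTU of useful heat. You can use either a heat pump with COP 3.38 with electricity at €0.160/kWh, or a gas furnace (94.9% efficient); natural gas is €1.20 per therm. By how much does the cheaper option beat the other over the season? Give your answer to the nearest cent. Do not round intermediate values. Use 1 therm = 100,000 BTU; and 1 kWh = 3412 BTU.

€115.76

Heat load = 94.2 × 10⁶ BTU = 94,200,000 BTU
Gas: input = 94,200,000 / 0.949 = 99,262,381 BTU = 992.6 therm → 992.6 × €1.20 = €1,191.15
Heat pump: 94,200,000 BTU / 3412 = 27,610 kWh heat; / 3.38 = 8,168 kWh in → × €0.160 = €1,306.91
Difference = |€1,191.15 − €1,306.91| = €115.76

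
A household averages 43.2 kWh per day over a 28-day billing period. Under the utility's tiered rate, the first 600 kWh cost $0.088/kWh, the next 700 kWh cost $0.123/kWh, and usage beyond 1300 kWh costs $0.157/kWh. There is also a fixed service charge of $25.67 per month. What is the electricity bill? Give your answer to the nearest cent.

$153.45

Usage = 43.2 kWh/day × 28 days = 1209.6 kWh
First 600 kWh × $0.088 = $52.80
Next 609.6 kWh × $0.123 = $74.98
Remaining tier: 0 kWh (not reached)
Energy charge = $127.78; + service $25.67 = $153.45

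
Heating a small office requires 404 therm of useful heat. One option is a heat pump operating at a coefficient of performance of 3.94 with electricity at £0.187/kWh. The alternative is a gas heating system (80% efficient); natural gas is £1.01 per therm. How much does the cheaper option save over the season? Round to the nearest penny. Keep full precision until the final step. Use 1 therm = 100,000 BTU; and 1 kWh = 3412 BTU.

£51.93

Heat load = 404 therm × 100,000 = 40,400,000 BTU
Gas: input = 40,400,000 / 0.800 = 50,500,000 BTU = 505 therm → 505 × £1.01 = £510.05
Heat pump: 40,400,000 BTU / 3412 = 11,840 kWh heat; / 3.94 = 3,005 kWh in → × £0.187 = £561.98
Difference = |£510.05 − £561.98| = £51.93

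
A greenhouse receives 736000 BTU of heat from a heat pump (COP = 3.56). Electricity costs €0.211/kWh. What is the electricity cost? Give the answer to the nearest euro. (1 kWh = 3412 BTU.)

Heat delivered = 736,000 BTU / 3412 = 215.7 kWh
Electrical input = 215.7 kWh / 3.56 = 60.59 kWh
Cost = 60.59 × €0.211/kWh = €12.79 ≈ €13

€13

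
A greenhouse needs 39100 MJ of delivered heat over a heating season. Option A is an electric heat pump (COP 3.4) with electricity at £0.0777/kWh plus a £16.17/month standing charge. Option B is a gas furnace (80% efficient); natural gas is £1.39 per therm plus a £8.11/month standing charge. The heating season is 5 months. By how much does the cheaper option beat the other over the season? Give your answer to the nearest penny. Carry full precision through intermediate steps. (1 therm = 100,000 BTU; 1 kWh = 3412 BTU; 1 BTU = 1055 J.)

£355.41

Heat load = 39100 MJ = 39,100,000,000 J / 1055 = 37,061,611 BTU
Gas: input = 37,061,611 / 0.80 = 46,327,014 BTU = 463.3 therm → 463.3 × £1.39 = £643.95; + 5 × £8.11 standing = £684.50
Heat pump: 37,061,611 BTU / 3412 = 10,860 kWh heat; / 3.4 = 3,195 kWh in → × £0.0777 = £248.23; + 5 × £16.17 standing = £329.08
Difference = |£684.50 − £329.08| = £355.41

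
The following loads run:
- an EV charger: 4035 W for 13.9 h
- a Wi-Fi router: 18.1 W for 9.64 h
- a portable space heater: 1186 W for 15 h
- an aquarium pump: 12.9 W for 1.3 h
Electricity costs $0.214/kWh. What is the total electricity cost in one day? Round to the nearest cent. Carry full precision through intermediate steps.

EV charger: 4035 W × 13.9 h = 56,086 Wh = 56.09 kWh
Wi-Fi router: 18.1 W × 9.64 h = 174 Wh = 0.1745 kWh
portable space heater: 1186 W × 15 h = 17,790 Wh = 17.79 kWh
aquarium pump: 12.9 W × 1.3 h = 17 Wh = 0.01677 kWh
Total energy = 56.09 + 0.1745 + 17.79 + 0.01677 = 74.07 kWh
Cost = 74.07 kWh × $0.214 = $15.85

$15.85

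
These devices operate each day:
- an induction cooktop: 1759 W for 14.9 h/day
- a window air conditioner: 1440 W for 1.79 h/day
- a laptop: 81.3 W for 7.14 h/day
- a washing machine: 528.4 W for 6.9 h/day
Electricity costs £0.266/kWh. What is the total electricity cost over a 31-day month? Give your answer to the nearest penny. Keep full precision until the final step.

£272.23

induction cooktop: 1759 W × 14.9 h × 31 d = 812,482 Wh = 812.5 kWh
window air conditioner: 1440 W × 1.79 h × 31 d = 79,906 Wh = 79.91 kWh
laptop: 81.3 W × 7.14 h × 31 d = 17,995 Wh = 17.99 kWh
washing machine: 528.4 W × 6.9 h × 31 d = 113,025 Wh = 113 kWh
Total energy = 812.5 + 79.91 + 17.99 + 113 = 1,023 kWh
Cost = 1,023 kWh × £0.266 = £272.23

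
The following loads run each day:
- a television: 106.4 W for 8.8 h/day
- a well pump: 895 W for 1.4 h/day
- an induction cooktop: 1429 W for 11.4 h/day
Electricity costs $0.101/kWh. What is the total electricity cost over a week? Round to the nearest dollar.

$13

television: 106.4 W × 8.8 h × 7 d = 6,554 Wh = 6.554 kWh
well pump: 895 W × 1.4 h × 7 d = 8,771 Wh = 8.771 kWh
induction cooktop: 1429 W × 11.4 h × 7 d = 114,034 Wh = 114 kWh
Total energy = 6.554 + 8.771 + 114 = 129.4 kWh
Cost = 129.4 kWh × $0.101 = $13.07 ≈ $13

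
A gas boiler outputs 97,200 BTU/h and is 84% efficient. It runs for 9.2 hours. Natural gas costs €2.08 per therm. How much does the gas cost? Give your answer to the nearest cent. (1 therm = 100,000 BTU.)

€22.14

Heat delivered = 97,200 BTU/h × 9.2 h = 894,240 BTU
Gas input = 894,240 / 0.84 = 1,064,571 BTU
= 1,064,571 / 100,000 = 10.65 therm
Cost = 10.65 × €2.08/therm = €22.14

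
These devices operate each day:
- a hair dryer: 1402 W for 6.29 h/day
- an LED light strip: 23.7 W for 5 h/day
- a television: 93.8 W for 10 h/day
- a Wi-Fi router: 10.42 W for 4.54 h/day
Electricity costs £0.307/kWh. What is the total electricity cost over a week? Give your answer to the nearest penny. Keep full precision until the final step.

£21.32

hair dryer: 1402 W × 6.29 h × 7 d = 61,730 Wh = 61.73 kWh
LED light strip: 23.7 W × 5 h × 7 d = 830 Wh = 0.8295 kWh
television: 93.8 W × 10 h × 7 d = 6,566 Wh = 6.566 kWh
Wi-Fi router: 10.42 W × 4.54 h × 7 d = 331 Wh = 0.3311 kWh
Total energy = 61.73 + 0.8295 + 6.566 + 0.3311 = 69.46 kWh
Cost = 69.46 kWh × £0.307 = £21.32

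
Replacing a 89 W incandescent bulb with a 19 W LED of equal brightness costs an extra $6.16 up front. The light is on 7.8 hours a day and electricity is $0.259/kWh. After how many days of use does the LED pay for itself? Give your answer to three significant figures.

Power saved = 89 − 19 = 70 W
Daily energy saved = 70 W × 7.8 h = 546 Wh = 0.546 kWh
Daily savings = 0.546 × $0.259 = $0.1414
Payback = $6.16 / $0.1414 per day = 43.56 days

43.6 days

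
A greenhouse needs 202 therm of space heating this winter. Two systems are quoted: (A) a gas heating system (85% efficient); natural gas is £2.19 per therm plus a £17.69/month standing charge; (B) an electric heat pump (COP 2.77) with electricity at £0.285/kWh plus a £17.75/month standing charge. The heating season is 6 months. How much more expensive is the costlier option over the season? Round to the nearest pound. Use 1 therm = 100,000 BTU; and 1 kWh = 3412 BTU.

Heat load = 202 therm × 100,000 = 20,200,000 BTU
Gas: input = 20,200,000 / 0.85 = 23,764,706 BTU = 237.6 therm → 237.6 × £2.19 = £520.45; + 6 × £17.69 standing = £626.59
Heat pump: 20,200,000 BTU / 3412 = 5,920 kWh heat; / 2.77 = 2,137 kWh in → × £0.285 = £609.13; + 6 × £17.75 standing = £715.63
Difference = |£626.59 − £715.63| = £89.04 ≈ £89

£89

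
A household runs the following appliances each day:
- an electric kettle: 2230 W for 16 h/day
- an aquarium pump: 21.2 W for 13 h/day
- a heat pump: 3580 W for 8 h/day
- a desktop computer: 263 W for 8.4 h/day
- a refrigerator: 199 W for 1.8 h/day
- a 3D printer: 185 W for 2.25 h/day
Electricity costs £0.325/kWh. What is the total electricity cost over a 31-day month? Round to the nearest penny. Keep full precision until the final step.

electric kettle: 2230 W × 16 h × 31 d = 1,106,080 Wh = 1,106 kWh
aquarium pump: 21.2 W × 13 h × 31 d = 8,544 Wh = 8.544 kWh
heat pump: 3580 W × 8 h × 31 d = 887,840 Wh = 887.8 kWh
desktop computer: 263 W × 8.4 h × 31 d = 68,485 Wh = 68.49 kWh
refrigerator: 199 W × 1.8 h × 31 d = 11,104 Wh = 11.1 kWh
3D printer: 185 W × 2.25 h × 31 d = 12,904 Wh = 12.9 kWh
Total energy = 1,106 + 8.544 + 887.8 + 68.49 + 11.1 + 12.9 = 2,095 kWh
Cost = 2,095 kWh × £0.325 = £680.86

£680.86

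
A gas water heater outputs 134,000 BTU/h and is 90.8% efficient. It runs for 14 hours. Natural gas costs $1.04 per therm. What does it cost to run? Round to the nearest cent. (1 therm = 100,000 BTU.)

$21.49

Heat delivered = 134,000 BTU/h × 14 h = 1,876,000 BTU
Gas input = 1,876,000 / 0.908 = 2,066,079 BTU
= 2,066,079 / 100,000 = 20.66 therm
Cost = 20.66 × $1.04/therm = $21.49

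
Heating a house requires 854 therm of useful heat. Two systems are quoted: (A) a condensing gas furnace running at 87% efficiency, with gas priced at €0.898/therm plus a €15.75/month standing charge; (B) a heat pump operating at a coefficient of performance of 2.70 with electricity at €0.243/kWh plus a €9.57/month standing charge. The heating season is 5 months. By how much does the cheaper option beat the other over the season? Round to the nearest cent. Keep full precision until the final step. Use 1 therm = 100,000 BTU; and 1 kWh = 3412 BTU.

Heat load = 854 therm × 100,000 = 85,400,000 BTU
Gas: input = 85,400,000 / 0.87 = 98,160,920 BTU = 981.6 therm → 981.6 × €0.898 = €881.49; + 5 × €15.75 standing = €960.24
Heat pump: 85,400,000 BTU / 3412 = 25,030 kWh heat; / 2.70 = 9,270 kWh in → × €0.243 = €2,252.64; + 5 × €9.57 standing = €2,300.49
Difference = |€960.24 − €2,300.49| = €1,340.25

€1340.25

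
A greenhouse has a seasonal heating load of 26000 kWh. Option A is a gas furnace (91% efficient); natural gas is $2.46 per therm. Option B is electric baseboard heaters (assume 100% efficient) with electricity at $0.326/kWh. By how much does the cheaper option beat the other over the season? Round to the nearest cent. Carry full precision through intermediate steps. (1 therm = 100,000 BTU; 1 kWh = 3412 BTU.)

$6077.85

Heat load = 26000 kWh × 3412 = 88,712,000 BTU
Gas: input = 88,712,000 / 0.91 = 97,485,714 BTU = 974.9 therm → 974.9 × $2.46 = $2,398.15
Electric: 88,712,000 BTU / 3412 = 26,000 kWh → × $0.326 = $8,476.00
Difference = |$2,398.15 − $8,476.00| = $6,077.85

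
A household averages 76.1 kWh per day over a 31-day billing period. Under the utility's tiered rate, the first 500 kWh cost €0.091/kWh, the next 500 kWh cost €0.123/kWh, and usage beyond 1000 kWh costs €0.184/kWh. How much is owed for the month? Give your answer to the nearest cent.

Usage = 76.1 kWh/day × 31 days = 2359.1 kWh
First 500 kWh × €0.091 = €45.50
Next 500 kWh × €0.123 = €61.50
Remaining 1359.1 kWh × €0.184 = €250.07
Total = €357.07

€357.07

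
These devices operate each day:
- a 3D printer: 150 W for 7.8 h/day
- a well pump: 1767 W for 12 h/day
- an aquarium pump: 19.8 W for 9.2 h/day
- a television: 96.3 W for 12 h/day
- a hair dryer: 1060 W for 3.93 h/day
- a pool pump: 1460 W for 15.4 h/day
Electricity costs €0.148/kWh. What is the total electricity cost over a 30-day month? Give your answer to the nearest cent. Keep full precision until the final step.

3D printer: 150 W × 7.8 h × 30 d = 35,100 Wh = 35.1 kWh
well pump: 1767 W × 12 h × 30 d = 636,120 Wh = 636.1 kWh
aquarium pump: 19.8 W × 9.2 h × 30 d = 5,465 Wh = 5.465 kWh
television: 96.3 W × 12 h × 30 d = 34,668 Wh = 34.67 kWh
hair dryer: 1060 W × 3.93 h × 30 d = 124,974 Wh = 125 kWh
pool pump: 1460 W × 15.4 h × 30 d = 674,520 Wh = 674.5 kWh
Total energy = 35.1 + 636.1 + 5.465 + 34.67 + 125 + 674.5 = 1,511 kWh
Cost = 1,511 kWh × €0.148 = €223.61

€223.61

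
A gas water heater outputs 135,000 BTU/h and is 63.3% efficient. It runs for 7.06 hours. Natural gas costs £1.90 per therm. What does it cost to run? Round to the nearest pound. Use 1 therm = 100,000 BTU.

Heat delivered = 135,000 BTU/h × 7.06 h = 953,100 BTU
Gas input = 953,100 / 0.633 = 1,505,687 BTU
= 1,505,687 / 100,000 = 15.06 therm
Cost = 15.06 × £1.90/therm = £28.61 ≈ £29

£29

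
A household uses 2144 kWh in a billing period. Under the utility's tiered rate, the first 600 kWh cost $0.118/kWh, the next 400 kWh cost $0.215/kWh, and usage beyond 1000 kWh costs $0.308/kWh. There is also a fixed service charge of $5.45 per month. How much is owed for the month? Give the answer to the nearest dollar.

First 600 kWh × $0.118 = $70.80
Next 400 kWh × $0.215 = $86.00
Remaining 1144 kWh × $0.308 = $352.35
Energy charge = $509.15; + service $5.45 = $514.60 ≈ $515

$515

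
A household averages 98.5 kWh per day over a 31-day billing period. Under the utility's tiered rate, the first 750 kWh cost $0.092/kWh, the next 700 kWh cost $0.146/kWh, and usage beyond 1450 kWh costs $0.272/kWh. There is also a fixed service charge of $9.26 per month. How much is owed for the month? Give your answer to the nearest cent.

$616.61

Usage = 98.5 kWh/day × 31 days = 3053.5 kWh
First 750 kWh × $0.092 = $69.00
Next 700 kWh × $0.146 = $102.20
Remaining 1603.5 kWh × $0.272 = $436.15
Energy charge = $607.35; + service $9.26 = $616.61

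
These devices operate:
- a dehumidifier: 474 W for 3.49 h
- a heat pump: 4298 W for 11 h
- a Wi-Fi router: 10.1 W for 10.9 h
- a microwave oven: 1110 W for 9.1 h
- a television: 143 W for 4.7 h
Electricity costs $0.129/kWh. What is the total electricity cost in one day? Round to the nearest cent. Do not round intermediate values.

$7.72

dehumidifier: 474 W × 3.49 h = 1,654 Wh = 1.654 kWh
heat pump: 4298 W × 11 h = 47,278 Wh = 47.28 kWh
Wi-Fi router: 10.1 W × 10.9 h = 110 Wh = 0.1101 kWh
microwave oven: 1110 W × 9.1 h = 10,101 Wh = 10.1 kWh
television: 143 W × 4.7 h = 672 Wh = 0.6721 kWh
Total energy = 1.654 + 47.28 + 0.1101 + 10.1 + 0.6721 = 59.82 kWh
Cost = 59.82 kWh × $0.129 = $7.72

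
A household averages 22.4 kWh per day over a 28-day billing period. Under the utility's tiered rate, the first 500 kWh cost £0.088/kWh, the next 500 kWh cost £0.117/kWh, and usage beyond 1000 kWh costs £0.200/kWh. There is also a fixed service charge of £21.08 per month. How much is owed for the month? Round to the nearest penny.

Usage = 22.4 kWh/day × 28 days = 627.2 kWh
First 500 kWh × £0.088 = £44.00
Next 127.2 kWh × £0.117 = £14.88
Remaining tier: 0 kWh (not reached)
Energy charge = £58.88; + service £21.08 = £79.96

£79.96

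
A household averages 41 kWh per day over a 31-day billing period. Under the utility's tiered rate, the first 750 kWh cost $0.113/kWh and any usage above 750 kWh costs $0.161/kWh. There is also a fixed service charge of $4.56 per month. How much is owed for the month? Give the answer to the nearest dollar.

Usage = 41 kWh/day × 31 days = 1271 kWh
First 750 kWh × $0.113 = $84.75
Remaining 521 kWh × $0.161 = $83.88
Energy charge = $168.63; + service $4.56 = $173.19 ≈ $173

$173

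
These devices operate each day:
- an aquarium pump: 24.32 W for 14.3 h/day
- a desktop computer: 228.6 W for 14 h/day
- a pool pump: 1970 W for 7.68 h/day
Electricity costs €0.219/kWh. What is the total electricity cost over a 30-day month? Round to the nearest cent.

aquarium pump: 24.32 W × 14.3 h × 30 d = 10,433 Wh = 10.43 kWh
desktop computer: 228.6 W × 14 h × 30 d = 96,012 Wh = 96.01 kWh
pool pump: 1970 W × 7.68 h × 30 d = 453,888 Wh = 453.9 kWh
Total energy = 10.43 + 96.01 + 453.9 = 560.3 kWh
Cost = 560.3 kWh × €0.219 = €122.71

€122.71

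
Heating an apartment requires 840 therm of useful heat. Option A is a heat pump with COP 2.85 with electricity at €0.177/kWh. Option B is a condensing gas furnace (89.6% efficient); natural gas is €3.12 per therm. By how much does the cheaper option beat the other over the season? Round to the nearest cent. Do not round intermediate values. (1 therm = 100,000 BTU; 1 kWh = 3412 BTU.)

€1396.03

Heat load = 840 therm × 100,000 = 84,000,000 BTU
Gas: input = 84,000,000 / 0.896 = 93,750,000 BTU = 937.5 therm → 937.5 × €3.12 = €2,925.00
Heat pump: 84,000,000 BTU / 3412 = 24,620 kWh heat; / 2.85 = 8,638 kWh in → × €0.177 = €1,528.97
Difference = |€2,925.00 − €1,528.97| = €1,396.03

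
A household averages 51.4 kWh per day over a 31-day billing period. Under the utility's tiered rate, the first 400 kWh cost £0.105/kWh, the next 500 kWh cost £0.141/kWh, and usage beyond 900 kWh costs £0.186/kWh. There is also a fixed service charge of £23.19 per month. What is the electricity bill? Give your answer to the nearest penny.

£264.66

Usage = 51.4 kWh/day × 31 days = 1593.4 kWh
First 400 kWh × £0.105 = £42.00
Next 500 kWh × £0.141 = £70.50
Remaining 693.4 kWh × £0.186 = £128.97
Energy charge = £241.47; + service £23.19 = £264.66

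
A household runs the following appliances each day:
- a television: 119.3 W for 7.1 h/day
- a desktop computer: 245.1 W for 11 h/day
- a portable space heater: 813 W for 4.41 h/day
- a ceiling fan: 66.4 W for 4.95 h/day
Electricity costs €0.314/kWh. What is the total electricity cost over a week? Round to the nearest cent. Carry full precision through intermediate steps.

television: 119.3 W × 7.1 h × 7 d = 5,929 Wh = 5.929 kWh
desktop computer: 245.1 W × 11 h × 7 d = 18,873 Wh = 18.87 kWh
portable space heater: 813 W × 4.41 h × 7 d = 25,097 Wh = 25.1 kWh
ceiling fan: 66.4 W × 4.95 h × 7 d = 2,301 Wh = 2.301 kWh
Total energy = 5.929 + 18.87 + 25.1 + 2.301 = 52.2 kWh
Cost = 52.2 kWh × €0.314 = €16.39

€16.39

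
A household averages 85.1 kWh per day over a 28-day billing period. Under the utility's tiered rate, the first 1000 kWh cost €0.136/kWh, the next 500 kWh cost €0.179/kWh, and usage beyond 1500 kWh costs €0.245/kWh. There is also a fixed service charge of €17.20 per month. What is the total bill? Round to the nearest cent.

€458.99

Usage = 85.1 kWh/day × 28 days = 2382.8 kWh
First 1000 kWh × €0.136 = €136.00
Next 500 kWh × €0.179 = €89.50
Remaining 882.8 kWh × €0.245 = €216.29
Energy charge = €441.79; + service €17.20 = €458.99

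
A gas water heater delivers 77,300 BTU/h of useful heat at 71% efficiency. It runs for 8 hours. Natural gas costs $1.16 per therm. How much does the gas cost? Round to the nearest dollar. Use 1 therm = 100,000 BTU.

$10

Heat delivered = 77,300 BTU/h × 8 h = 618,400 BTU
Gas input = 618,400 / 0.71 = 870,986 BTU
= 870,986 / 100,000 = 8.71 therm
Cost = 8.71 × $1.16/therm = $10.10 ≈ $10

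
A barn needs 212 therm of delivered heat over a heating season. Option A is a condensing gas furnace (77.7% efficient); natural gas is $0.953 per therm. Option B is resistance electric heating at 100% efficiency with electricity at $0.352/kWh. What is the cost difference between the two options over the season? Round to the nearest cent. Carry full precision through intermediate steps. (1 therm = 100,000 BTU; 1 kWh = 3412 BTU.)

Heat load = 212 therm × 100,000 = 21,200,000 BTU
Gas: input = 21,200,000 / 0.777 = 27,284,427 BTU = 272.8 therm → 272.8 × $0.953 = $260.02
Electric: 21,200,000 BTU / 3412 = 6,213 kWh → × $0.352 = $2,187.10
Difference = |$260.02 − $2,187.10| = $1,927.08

$1927.08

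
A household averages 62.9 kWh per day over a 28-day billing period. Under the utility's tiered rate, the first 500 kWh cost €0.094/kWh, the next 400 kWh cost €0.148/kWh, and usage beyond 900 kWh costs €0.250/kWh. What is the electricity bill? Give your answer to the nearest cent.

€321.50

Usage = 62.9 kWh/day × 28 days = 1761.2 kWh
First 500 kWh × €0.094 = €47.00
Next 400 kWh × €0.148 = €59.20
Remaining 861.2 kWh × €0.250 = €215.30
Total = €321.50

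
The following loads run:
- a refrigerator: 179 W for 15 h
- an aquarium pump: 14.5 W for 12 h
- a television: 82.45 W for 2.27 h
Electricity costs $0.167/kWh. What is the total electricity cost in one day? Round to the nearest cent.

refrigerator: 179 W × 15 h = 2,685 Wh = 2.685 kWh
aquarium pump: 14.5 W × 12 h = 174 Wh = 0.174 kWh
television: 82.45 W × 2.27 h = 187 Wh = 0.1872 kWh
Total energy = 2.685 + 0.174 + 0.1872 = 3.046 kWh
Cost = 3.046 kWh × $0.167 = $0.51

$0.51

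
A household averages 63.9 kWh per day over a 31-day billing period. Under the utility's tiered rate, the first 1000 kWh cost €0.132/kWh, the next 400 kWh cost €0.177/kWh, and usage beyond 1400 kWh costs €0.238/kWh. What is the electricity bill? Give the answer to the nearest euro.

€341

Usage = 63.9 kWh/day × 31 days = 1980.9 kWh
First 1000 kWh × €0.132 = €132.00
Next 400 kWh × €0.177 = €70.80
Remaining 580.9 kWh × €0.238 = €138.25
Total = €341.05 ≈ €341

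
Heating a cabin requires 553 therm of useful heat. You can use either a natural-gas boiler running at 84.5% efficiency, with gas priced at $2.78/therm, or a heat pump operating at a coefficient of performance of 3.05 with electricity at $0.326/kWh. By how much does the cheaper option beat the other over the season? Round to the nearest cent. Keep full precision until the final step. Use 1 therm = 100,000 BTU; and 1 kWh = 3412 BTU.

$86.99

Heat load = 553 therm × 100,000 = 55,300,000 BTU
Gas: input = 55,300,000 / 0.845 = 65,443,787 BTU = 654.4 therm → 654.4 × $2.78 = $1,819.34
Heat pump: 55,300,000 BTU / 3412 = 16,210 kWh heat; / 3.05 = 5,314 kWh in → × $0.326 = $1,732.34
Difference = |$1,819.34 − $1,732.34| = $86.99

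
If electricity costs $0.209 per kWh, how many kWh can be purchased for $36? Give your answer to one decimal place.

$36 / $0.209 per kWh = 172.2 kWh

172.2 kWh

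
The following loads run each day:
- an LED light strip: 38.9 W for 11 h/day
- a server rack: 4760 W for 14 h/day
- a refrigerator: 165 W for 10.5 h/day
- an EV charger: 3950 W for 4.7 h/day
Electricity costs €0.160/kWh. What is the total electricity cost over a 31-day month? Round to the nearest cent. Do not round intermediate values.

€433.33

LED light strip: 38.9 W × 11 h × 31 d = 13,265 Wh = 13.26 kWh
server rack: 4760 W × 14 h × 31 d = 2,065,840 Wh = 2,066 kWh
refrigerator: 165 W × 10.5 h × 31 d = 53,708 Wh = 53.71 kWh
EV charger: 3950 W × 4.7 h × 31 d = 575,515 Wh = 575.5 kWh
Total energy = 13.26 + 2,066 + 53.71 + 575.5 = 2,708 kWh
Cost = 2,708 kWh × €0.160 = €433.33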